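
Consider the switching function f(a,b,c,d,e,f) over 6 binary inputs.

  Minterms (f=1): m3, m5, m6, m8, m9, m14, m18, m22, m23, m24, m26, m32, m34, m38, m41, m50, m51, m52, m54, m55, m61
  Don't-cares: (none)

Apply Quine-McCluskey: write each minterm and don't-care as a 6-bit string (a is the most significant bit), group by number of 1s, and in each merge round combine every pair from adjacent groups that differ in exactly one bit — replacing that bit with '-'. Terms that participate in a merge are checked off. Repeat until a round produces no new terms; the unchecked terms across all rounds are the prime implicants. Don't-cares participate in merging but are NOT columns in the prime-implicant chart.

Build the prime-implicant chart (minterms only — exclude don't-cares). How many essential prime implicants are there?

9

[col 0] 000011, 000101, 000110*, 001000*, 001001*, 001110*, 010010*, 010110*, 010111*, 011000*, 011010*, 100000*, 100010*, 100110*, 101001*, 110010*, 110011*, 110100*, 110110*, 110111*, 111101
[col 1] -00110*, -01001, -10010*, -10110*, -10111*, 0-0110*, 0-1000, 00-110, 00100-, 01-010, 010-10*, 01011-*, 0110-0, 1-0010*, 1-0110*, 100-10*, 1000-0, 110-10*, 110-11*, 11001-*, 1101-0, 11011-*
[col 2] --0110, -10-10, -1011-, 1-0-10, 110-1-
Prime implicants: --0110, -01001, -10-10, -1011-, 0-1000, 00-110, 000011, 000101, 00100-, 01-010, 0110-0, 1-0-10, 1000-0, 110-1-, 1101-0, 111101
PI chart (minterm → PIs covering it):
  3 | 000011  (sole → essential)
  5 | 000101  (sole → essential)
  6 | --0110,00-110
  8 | 0-1000,00100-
  9 | -01001,00100-
  14 | 00-110  (sole → essential)
  18 | -10-10,01-010
  22 | --0110,-10-10,-1011-
  23 | -1011-  (sole → essential)
  24 | 0-1000,0110-0
  26 | 01-010,0110-0
  32 | 1000-0  (sole → essential)
  34 | 1-0-10,1000-0
  38 | --0110,1-0-10
  41 | -01001  (sole → essential)
  50 | -10-10,1-0-10,110-1-
  51 | 110-1-  (sole → essential)
  52 | 1101-0  (sole → essential)
  54 | --0110,-10-10,-1011-,1-0-10,110-1-,1101-0
  55 | -1011-,110-1-
  61 | 111101  (sole → essential)
Essential prime implicants: -01001, -1011-, 00-110, 000011, 000101, 1000-0, 110-1-, 1101-0, 111101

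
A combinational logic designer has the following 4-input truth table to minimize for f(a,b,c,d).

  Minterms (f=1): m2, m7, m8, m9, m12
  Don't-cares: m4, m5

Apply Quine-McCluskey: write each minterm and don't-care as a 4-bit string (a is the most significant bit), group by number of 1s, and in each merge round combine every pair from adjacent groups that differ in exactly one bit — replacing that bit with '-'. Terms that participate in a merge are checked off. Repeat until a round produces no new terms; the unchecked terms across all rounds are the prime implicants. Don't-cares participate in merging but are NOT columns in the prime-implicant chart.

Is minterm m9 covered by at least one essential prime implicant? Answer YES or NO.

YES

[col 0] 0010, 0100*, 0101*, 0111*, 1000*, 1001*, 1100*
[col 1] -100, 01-1, 010-, 1-00, 100-
Prime implicants: -100, 0010, 01-1, 010-, 1-00, 100-
PI chart (minterm → PIs covering it):
  2 | 0010  (sole → essential)
  7 | 01-1  (sole → essential)
  8 | 1-00,100-
  9 | 100-  (sole → essential)
  12 | -100,1-00
Essential prime implicants: 0010, 01-1, 100-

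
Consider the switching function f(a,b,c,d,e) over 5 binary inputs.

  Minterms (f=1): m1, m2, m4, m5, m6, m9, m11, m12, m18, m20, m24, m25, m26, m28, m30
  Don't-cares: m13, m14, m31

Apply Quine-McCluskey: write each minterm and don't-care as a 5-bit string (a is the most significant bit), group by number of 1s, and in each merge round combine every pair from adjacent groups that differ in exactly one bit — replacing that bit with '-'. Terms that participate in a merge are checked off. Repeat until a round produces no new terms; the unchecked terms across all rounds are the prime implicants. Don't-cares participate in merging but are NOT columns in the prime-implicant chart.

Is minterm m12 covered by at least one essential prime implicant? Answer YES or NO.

YES

size-2^0 implicants → 00001(✓)  00010(✓)  00100(✓)  00101(✓)  00110(✓)  01001(✓)  01011(✓)  01100(✓)  01101(✓)  01110(✓)  10010(✓)  10100(✓)  11000(✓)  11001(✓)  11010(✓)  11100(✓)  11110(✓)  11111(✓)
size-2^1 implicants → -0010  -0100(✓)  -1001  -1100(✓)  -1110(✓)  0-001(✓)  0-100(✓)  0-101(✓)  0-110(✓)  00-01(✓)  00-10  001-0(✓)  0010-(✓)  01-01(✓)  010-1  011-0(✓)  0110-(✓)  1-010  1-100(✓)  11-00(✓)  11-10(✓)  110-0(✓)  1100-  111-0(✓)  1111-
size-2^2 implicants → --100  -11-0  0--01  0-1-0  0-10-  11--0
Unchecked terms (primes): --100, -0010, -1001, -11-0, 0--01, 0-1-0, 0-10-, 00-10, 010-1, 1-010, 11--0, 1100-, 1111-
Minterm coverage:
  m1 ⊆ 0--01 [E]
  m2 ⊆ -0010,00-10
  m4 ⊆ --100,0-1-0,0-10-
  m5 ⊆ 0--01,0-10-
  m6 ⊆ 0-1-0,00-10
  m9 ⊆ -1001,0--01,010-1
  m11 ⊆ 010-1 [E]
  m12 ⊆ --100,-11-0,0-1-0,0-10-
  m18 ⊆ -0010,1-010
  m20 ⊆ --100 [E]
  m24 ⊆ 11--0,1100-
  m25 ⊆ -1001,1100-
  m26 ⊆ 1-010,11--0
  m28 ⊆ --100,-11-0,11--0
  m30 ⊆ -11-0,11--0,1111-
E = {--100, 0--01, 010-1}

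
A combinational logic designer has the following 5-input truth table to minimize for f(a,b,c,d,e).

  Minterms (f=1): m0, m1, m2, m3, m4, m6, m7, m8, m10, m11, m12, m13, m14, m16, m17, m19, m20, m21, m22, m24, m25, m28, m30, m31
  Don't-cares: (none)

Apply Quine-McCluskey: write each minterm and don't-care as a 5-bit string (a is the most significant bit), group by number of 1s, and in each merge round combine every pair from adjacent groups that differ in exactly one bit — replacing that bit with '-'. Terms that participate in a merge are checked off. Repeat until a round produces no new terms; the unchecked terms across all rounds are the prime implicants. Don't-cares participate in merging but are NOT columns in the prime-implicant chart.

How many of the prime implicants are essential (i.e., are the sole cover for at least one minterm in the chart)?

[col 0] 00000*, 00001*, 00010*, 00011*, 00100*, 00110*, 00111*, 01000*, 01010*, 01011*, 01100*, 01101*, 01110*, 10000*, 10001*, 10011*, 10100*, 10101*, 10110*, 11000*, 11001*, 11100*, 11110*, 11111*
[col 1] -0000*, -0001*, -0011*, -0100*, -0110*, -1000*, -1100*, -1110*, 0-000*, 0-010*, 0-011*, 0-100*, 0-110*, 00-00*, 00-10*, 00-11*, 000-0*, 000-1*, 0000-*, 0001-*, 001-0*, 0011-*, 01-00*, 01-10*, 010-0*, 0101-*, 011-0*, 0110-, 1-000*, 1-001*, 1-100*, 1-110*, 10-00*, 10-01*, 100-1*, 1000-*, 101-0*, 1010-*, 11-00*, 1100-*, 111-0*, 1111-
[col 2] --000*, --100*, --110*, -0-00*, -00-1, -000-, -01-0*, -1-00*, -11-0*, 0--00*, 0--10*, 0-0-0*, 0-01-, 0-1-0*, 00--0*, 00-1-, 000--, 01--0*, 1--00*, 1-00-, 1-1-0*, 10-0-
[col 3] ---00, --1-0, 0---0
Prime implicants: ---00, --1-0, -00-1, -000-, 0---0, 0-01-, 00-1-, 000--, 0110-, 1-00-, 10-0-, 1111-
PI chart (minterm → PIs covering it):
  0 | ---00,-000-,0---0,000--
  1 | -00-1,-000-,000--
  2 | 0---0,0-01-,00-1-,000--
  3 | -00-1,0-01-,00-1-,000--
  4 | ---00,--1-0,0---0
  6 | --1-0,0---0,00-1-
  7 | 00-1-  (sole → essential)
  8 | ---00,0---0
  10 | 0---0,0-01-
  11 | 0-01-  (sole → essential)
  12 | ---00,--1-0,0---0,0110-
  13 | 0110-  (sole → essential)
  14 | --1-0,0---0
  16 | ---00,-000-,1-00-,10-0-
  17 | -00-1,-000-,1-00-,10-0-
  19 | -00-1  (sole → essential)
  20 | ---00,--1-0,10-0-
  21 | 10-0-  (sole → essential)
  22 | --1-0  (sole → essential)
  24 | ---00,1-00-
  25 | 1-00-  (sole → essential)
  28 | ---00,--1-0
  30 | --1-0,1111-
  31 | 1111-  (sole → essential)
Essential prime implicants: --1-0, -00-1, 0-01-, 00-1-, 0110-, 1-00-, 10-0-, 1111-

8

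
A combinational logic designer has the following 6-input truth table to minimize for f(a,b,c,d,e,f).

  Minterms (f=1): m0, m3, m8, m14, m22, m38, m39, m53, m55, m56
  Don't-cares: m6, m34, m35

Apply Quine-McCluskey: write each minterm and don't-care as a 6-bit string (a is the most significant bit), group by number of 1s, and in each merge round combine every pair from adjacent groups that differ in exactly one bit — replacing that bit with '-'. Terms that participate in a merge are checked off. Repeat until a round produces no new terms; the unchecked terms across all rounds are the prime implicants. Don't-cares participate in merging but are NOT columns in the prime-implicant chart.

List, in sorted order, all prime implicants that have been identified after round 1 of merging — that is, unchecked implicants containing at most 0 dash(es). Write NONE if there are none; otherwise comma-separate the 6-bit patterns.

111000

Round 0: 000000✓ 000011✓ 000110✓ 001000✓ 001110✓ 010110✓ 100010✓ 100011✓ 100110✓ 100111✓ 110101✓ 110111✓ 111000
Round 1: -00011 -00110 0-0110 00-000 00-110 1-0111 100-10✓ 100-11✓ 10001-✓ 10011-✓ 1101-1
Round 2: 100-1-
PIs = {-00011, -00110, 0-0110, 00-000, 00-110, 1-0111, 100-1-, 1101-1, 111000}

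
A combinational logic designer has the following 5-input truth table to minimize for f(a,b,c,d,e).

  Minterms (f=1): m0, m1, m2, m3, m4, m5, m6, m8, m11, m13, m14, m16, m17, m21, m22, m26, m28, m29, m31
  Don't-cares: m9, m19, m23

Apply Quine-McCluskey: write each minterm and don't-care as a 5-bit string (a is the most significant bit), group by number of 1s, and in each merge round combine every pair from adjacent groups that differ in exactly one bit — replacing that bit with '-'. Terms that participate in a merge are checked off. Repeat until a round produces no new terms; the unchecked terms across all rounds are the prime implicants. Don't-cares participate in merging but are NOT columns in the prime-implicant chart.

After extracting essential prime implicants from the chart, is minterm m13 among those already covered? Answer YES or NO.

Round 0: 00000✓ 00001✓ 00010✓ 00011✓ 00100✓ 00101✓ 00110✓ 01000✓ 01001✓ 01011✓ 01101✓ 01110✓ 10000✓ 10001✓ 10011✓ 10101✓ 10110✓ 10111✓ 11010 11100✓ 11101✓ 11111✓
Round 1: -0000✓ -0001✓ -0011✓ -0101✓ -0110 -1101✓ 0-000✓ 0-001✓ 0-011✓ 0-101✓ 0-110 00-00✓ 00-01✓ 00-10✓ 000-0✓ 000-1✓ 0000-✓ 0001-✓ 001-0✓ 0010-✓ 01-01✓ 010-1✓ 0100-✓ 1-101✓ 1-111✓ 10-01✓ 10-11✓ 100-1✓ 1000-✓ 101-1✓ 1011- 111-1✓ 1110-
Round 2: --101 -0-01 -00-1 -000- 0--01 0-0-1 0-00- 00--0 00-0- 000-- 1-1-1 10--1
PIs = {--101, -0-01, -00-1, -000-, -0110, 0--01, 0-0-1, 0-00-, 0-110, 00--0, 00-0-, 000--, 1-1-1, 10--1, 1011-, 11010, 1110-}
Coverage chart:
  m0: -000-,0-00-,00--0,00-0-,000--
  m1: -0-01,-00-1,-000-,0--01,0-0-1,0-00-,00-0-,000--
  m2: 00--0,000--
  m3: -00-1,0-0-1,000--
  m4: 00--0,00-0-
  m5: --101,-0-01,0--01,00-0-
  m6: -0110,0-110,00--0
  m8: 0-00- ←essential
  m11: 0-0-1 ←essential
  m13: --101,0--01
  m14: 0-110 ←essential
  m16: -000- ←essential
  m17: -0-01,-00-1,-000-,10--1
  m21: --101,-0-01,1-1-1,10--1
  m22: -0110,1011-
  m26: 11010 ←essential
  m28: 1110- ←essential
  m29: --101,1-1-1,1110-
  m31: 1-1-1 ←essential
Essential: -000-, 0-0-1, 0-00-, 0-110, 1-1-1, 11010, 1110-

NO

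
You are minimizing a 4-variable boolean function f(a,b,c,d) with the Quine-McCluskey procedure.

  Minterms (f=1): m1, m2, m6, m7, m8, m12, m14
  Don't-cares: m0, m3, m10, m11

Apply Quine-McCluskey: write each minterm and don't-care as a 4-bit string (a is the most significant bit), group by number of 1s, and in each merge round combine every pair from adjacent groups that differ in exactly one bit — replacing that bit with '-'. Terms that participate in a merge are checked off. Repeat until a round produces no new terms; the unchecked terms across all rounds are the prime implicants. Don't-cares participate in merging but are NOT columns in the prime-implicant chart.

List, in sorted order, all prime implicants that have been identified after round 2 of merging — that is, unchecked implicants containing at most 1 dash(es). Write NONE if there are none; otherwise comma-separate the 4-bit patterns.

Round 0: 0000✓ 0001✓ 0010✓ 0011✓ 0110✓ 0111✓ 1000✓ 1010✓ 1011✓ 1100✓ 1110✓
Round 1: -000✓ -010✓ -011✓ -110✓ 0-10✓ 0-11✓ 00-0✓ 00-1✓ 000-✓ 001-✓ 011-✓ 1-00✓ 1-10✓ 10-0✓ 101-✓ 11-0✓
Round 2: --10 -0-0 -01- 0-1- 00-- 1--0
PIs = {--10, -0-0, -01-, 0-1-, 00--, 1--0}

NONE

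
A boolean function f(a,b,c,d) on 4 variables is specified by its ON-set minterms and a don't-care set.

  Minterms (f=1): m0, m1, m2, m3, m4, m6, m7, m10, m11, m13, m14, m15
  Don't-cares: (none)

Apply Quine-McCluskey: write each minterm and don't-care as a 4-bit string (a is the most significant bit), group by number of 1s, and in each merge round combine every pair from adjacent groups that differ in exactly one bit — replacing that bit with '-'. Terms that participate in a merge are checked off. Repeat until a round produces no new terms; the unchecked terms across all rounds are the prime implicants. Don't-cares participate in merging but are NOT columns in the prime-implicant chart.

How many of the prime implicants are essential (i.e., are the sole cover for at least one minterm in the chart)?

4

size-2^0 implicants → 0000(✓)  0001(✓)  0010(✓)  0011(✓)  0100(✓)  0110(✓)  0111(✓)  1010(✓)  1011(✓)  1101(✓)  1110(✓)  1111(✓)
size-2^1 implicants → -010(✓)  -011(✓)  -110(✓)  -111(✓)  0-00(✓)  0-10(✓)  0-11(✓)  00-0(✓)  00-1(✓)  000-(✓)  001-(✓)  01-0(✓)  011-(✓)  1-10(✓)  1-11(✓)  101-(✓)  11-1  111-(✓)
size-2^2 implicants → --10(✓)  --11(✓)  -01-(✓)  -11-(✓)  0--0  0-1-(✓)  00--  1-1-(✓)
size-2^3 implicants → --1-
Unchecked terms (primes): --1-, 0--0, 00--, 11-1
Minterm coverage:
  m0 ⊆ 0--0,00--
  m1 ⊆ 00-- [E]
  m2 ⊆ --1-,0--0,00--
  m3 ⊆ --1-,00--
  m4 ⊆ 0--0 [E]
  m6 ⊆ --1-,0--0
  m7 ⊆ --1- [E]
  m10 ⊆ --1- [E]
  m11 ⊆ --1- [E]
  m13 ⊆ 11-1 [E]
  m14 ⊆ --1- [E]
  m15 ⊆ --1-,11-1
E = {--1-, 0--0, 00--, 11-1}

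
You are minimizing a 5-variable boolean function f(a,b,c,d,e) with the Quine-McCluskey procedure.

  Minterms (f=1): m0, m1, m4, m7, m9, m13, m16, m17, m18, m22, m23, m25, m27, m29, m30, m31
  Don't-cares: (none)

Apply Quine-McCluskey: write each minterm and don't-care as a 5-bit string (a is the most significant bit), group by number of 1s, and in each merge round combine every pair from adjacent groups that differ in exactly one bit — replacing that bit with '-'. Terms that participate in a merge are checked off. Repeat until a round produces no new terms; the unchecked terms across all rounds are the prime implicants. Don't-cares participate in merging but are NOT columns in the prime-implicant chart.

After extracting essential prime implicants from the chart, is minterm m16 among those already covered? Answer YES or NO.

Round 0: 00000✓ 00001✓ 00100✓ 00111✓ 01001✓ 01101✓ 10000✓ 10001✓ 10010✓ 10110✓ 10111✓ 11001✓ 11011✓ 11101✓ 11110✓ 11111✓
Round 1: -0000✓ -0001✓ -0111 -1001✓ -1101✓ 0-001✓ 00-00 0000-✓ 01-01✓ 1-001✓ 1-110✓ 1-111✓ 10-10 100-0 1000-✓ 1011-✓ 11-01✓ 11-11✓ 110-1✓ 111-1✓ 1111-✓
Round 2: --001 -000- -1-01 1-11- 11--1
PIs = {--001, -000-, -0111, -1-01, 00-00, 1-11-, 10-10, 100-0, 11--1}
Coverage chart:
  m0: -000-,00-00
  m1: --001,-000-
  m4: 00-00 ←essential
  m7: -0111 ←essential
  m9: --001,-1-01
  m13: -1-01 ←essential
  m16: -000-,100-0
  m17: --001,-000-
  m18: 10-10,100-0
  m22: 1-11-,10-10
  m23: -0111,1-11-
  m25: --001,-1-01,11--1
  m27: 11--1 ←essential
  m29: -1-01,11--1
  m30: 1-11- ←essential
  m31: 1-11-,11--1
Essential: -0111, -1-01, 00-00, 1-11-, 11--1

NO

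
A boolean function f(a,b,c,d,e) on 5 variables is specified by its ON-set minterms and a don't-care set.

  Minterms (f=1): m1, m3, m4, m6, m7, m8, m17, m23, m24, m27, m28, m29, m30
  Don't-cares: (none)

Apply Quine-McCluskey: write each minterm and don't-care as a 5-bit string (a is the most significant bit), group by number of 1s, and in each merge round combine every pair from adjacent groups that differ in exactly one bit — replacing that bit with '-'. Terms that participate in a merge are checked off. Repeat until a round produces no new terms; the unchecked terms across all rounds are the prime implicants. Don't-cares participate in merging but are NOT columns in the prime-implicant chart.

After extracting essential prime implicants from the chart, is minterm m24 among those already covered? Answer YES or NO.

size-2^0 implicants → 00001(✓)  00011(✓)  00100(✓)  00110(✓)  00111(✓)  01000(✓)  10001(✓)  10111(✓)  11000(✓)  11011  11100(✓)  11101(✓)  11110(✓)
size-2^1 implicants → -0001  -0111  -1000  00-11  000-1  001-0  0011-  11-00  111-0  1110-
Unchecked terms (primes): -0001, -0111, -1000, 00-11, 000-1, 001-0, 0011-, 11-00, 11011, 111-0, 1110-
Minterm coverage:
  m1 ⊆ -0001,000-1
  m3 ⊆ 00-11,000-1
  m4 ⊆ 001-0 [E]
  m6 ⊆ 001-0,0011-
  m7 ⊆ -0111,00-11,0011-
  m8 ⊆ -1000 [E]
  m17 ⊆ -0001 [E]
  m23 ⊆ -0111 [E]
  m24 ⊆ -1000,11-00
  m27 ⊆ 11011 [E]
  m28 ⊆ 11-00,111-0,1110-
  m29 ⊆ 1110- [E]
  m30 ⊆ 111-0 [E]
E = {-0001, -0111, -1000, 001-0, 11011, 111-0, 1110-}

YES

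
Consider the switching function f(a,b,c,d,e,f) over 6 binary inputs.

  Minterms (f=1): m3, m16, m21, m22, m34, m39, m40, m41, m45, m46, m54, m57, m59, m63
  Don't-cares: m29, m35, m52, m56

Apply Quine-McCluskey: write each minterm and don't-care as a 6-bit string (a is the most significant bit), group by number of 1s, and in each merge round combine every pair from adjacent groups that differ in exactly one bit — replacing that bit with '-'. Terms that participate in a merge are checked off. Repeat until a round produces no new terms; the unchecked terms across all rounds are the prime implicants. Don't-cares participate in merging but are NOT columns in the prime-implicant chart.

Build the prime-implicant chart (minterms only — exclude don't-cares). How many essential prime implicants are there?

10

Round 0: 000011✓ 010000 010101✓ 010110✓ 011101✓ 100010✓ 100011✓ 100111✓ 101000✓ 101001✓ 101101✓ 101110 110100✓ 110110✓ 111000✓ 111001✓ 111011✓ 111111✓
Round 1: -00011 -10110 01-101 1-1000✓ 1-1001✓ 100-11 10001- 101-01 10100-✓ 1101-0 111-11 1110-1 11100-✓
Round 2: 1-100-
PIs = {-00011, -10110, 01-101, 010000, 1-100-, 100-11, 10001-, 101-01, 101110, 1101-0, 111-11, 1110-1}
Coverage chart:
  m3: -00011 ←essential
  m16: 010000 ←essential
  m21: 01-101 ←essential
  m22: -10110 ←essential
  m34: 10001- ←essential
  m39: 100-11 ←essential
  m40: 1-100- ←essential
  m41: 1-100-,101-01
  m45: 101-01 ←essential
  m46: 101110 ←essential
  m54: -10110,1101-0
  m57: 1-100-,1110-1
  m59: 111-11,1110-1
  m63: 111-11 ←essential
Essential: -00011, -10110, 01-101, 010000, 1-100-, 100-11, 10001-, 101-01, 101110, 111-11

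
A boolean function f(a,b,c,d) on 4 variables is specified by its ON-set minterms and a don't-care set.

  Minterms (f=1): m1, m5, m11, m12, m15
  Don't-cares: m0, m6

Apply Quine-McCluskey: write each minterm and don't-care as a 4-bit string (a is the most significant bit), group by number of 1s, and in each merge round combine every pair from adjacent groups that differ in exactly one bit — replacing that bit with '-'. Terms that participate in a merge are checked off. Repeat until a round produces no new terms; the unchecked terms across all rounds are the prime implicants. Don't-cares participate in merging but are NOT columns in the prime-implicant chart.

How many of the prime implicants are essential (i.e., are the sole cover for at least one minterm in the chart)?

3

size-2^0 implicants → 0000(✓)  0001(✓)  0101(✓)  0110  1011(✓)  1100  1111(✓)
size-2^1 implicants → 0-01  000-  1-11
Unchecked terms (primes): 0-01, 000-, 0110, 1-11, 1100
Minterm coverage:
  m1 ⊆ 0-01,000-
  m5 ⊆ 0-01 [E]
  m11 ⊆ 1-11 [E]
  m12 ⊆ 1100 [E]
  m15 ⊆ 1-11 [E]
E = {0-01, 1-11, 1100}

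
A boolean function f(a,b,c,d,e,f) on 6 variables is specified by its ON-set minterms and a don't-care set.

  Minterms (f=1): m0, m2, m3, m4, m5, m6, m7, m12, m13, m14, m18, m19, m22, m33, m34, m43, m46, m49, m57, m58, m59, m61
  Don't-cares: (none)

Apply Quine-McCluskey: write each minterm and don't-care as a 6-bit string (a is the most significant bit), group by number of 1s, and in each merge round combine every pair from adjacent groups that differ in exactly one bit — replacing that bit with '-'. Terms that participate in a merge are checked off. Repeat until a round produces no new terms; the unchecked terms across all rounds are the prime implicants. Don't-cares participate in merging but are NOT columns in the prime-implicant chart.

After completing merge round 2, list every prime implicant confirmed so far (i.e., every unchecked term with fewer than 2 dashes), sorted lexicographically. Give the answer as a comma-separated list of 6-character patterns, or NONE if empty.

-00010, -01110, 1-0001, 1-1011, 11-001, 111-01, 1110-1, 11101-

size-2^0 implicants → 000000(✓)  000010(✓)  000011(✓)  000100(✓)  000101(✓)  000110(✓)  000111(✓)  001100(✓)  001101(✓)  001110(✓)  010010(✓)  010011(✓)  010110(✓)  100001(✓)  100010(✓)  101011(✓)  101110(✓)  110001(✓)  111001(✓)  111010(✓)  111011(✓)  111101(✓)
size-2^1 implicants → -00010  -01110  0-0010(✓)  0-0011(✓)  0-0110(✓)  00-100(✓)  00-101(✓)  00-110(✓)  000-00(✓)  000-10(✓)  000-11(✓)  0000-0(✓)  00001-(✓)  0001-0(✓)  0001-1(✓)  00010-(✓)  00011-(✓)  0011-0(✓)  00110-(✓)  010-10(✓)  01001-(✓)  1-0001  1-1011  11-001  111-01  1110-1  11101-
size-2^2 implicants → 0-0-10  0-001-  00-1-0  00-10-  000--0  000-1-  0001--
Unchecked terms (primes): -00010, -01110, 0-0-10, 0-001-, 00-1-0, 00-10-, 000--0, 000-1-, 0001--, 1-0001, 1-1011, 11-001, 111-01, 1110-1, 11101-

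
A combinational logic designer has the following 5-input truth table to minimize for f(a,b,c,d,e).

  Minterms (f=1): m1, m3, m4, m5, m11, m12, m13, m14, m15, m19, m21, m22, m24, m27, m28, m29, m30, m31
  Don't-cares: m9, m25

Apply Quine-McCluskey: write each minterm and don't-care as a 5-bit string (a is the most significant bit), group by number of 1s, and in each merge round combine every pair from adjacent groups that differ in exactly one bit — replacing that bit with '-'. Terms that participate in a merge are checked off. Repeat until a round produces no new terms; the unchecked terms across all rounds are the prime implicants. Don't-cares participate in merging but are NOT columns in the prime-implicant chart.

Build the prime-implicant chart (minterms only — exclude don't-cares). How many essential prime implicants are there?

[col 0] 00001*, 00011*, 00100*, 00101*, 01001*, 01011*, 01100*, 01101*, 01110*, 01111*, 10011*, 10101*, 10110*, 11000*, 11001*, 11011*, 11100*, 11101*, 11110*, 11111*
[col 1] -0011*, -0101*, -1001*, -1011*, -1100*, -1101*, -1110*, -1111*, 0-001*, 0-011*, 0-100*, 0-101*, 00-01*, 000-1*, 0010-*, 01-01*, 01-11*, 010-1*, 011-0*, 011-1*, 0110-*, 0111-*, 1-011*, 1-101*, 1-110, 11-00*, 11-01*, 11-11*, 110-1*, 1100-*, 111-0*, 111-1*, 1110-*, 1111-*
[col 2] --011, --101, -1-01*, -1-11*, -10-1*, -11-0*, -11-1*, -110-*, -111-*, 0--01, 0-0-1, 0-10-, 01--1*, 011--*, 11--1*, 11-0-, 111--*
[col 3] -1--1, -11--
Prime implicants: --011, --101, -1--1, -11--, 0--01, 0-0-1, 0-10-, 1-110, 11-0-
PI chart (minterm → PIs covering it):
  1 | 0--01,0-0-1
  3 | --011,0-0-1
  4 | 0-10-  (sole → essential)
  5 | --101,0--01,0-10-
  11 | --011,-1--1,0-0-1
  12 | -11--,0-10-
  13 | --101,-1--1,-11--,0--01,0-10-
  14 | -11--  (sole → essential)
  15 | -1--1,-11--
  19 | --011  (sole → essential)
  21 | --101  (sole → essential)
  22 | 1-110  (sole → essential)
  24 | 11-0-  (sole → essential)
  27 | --011,-1--1
  28 | -11--,11-0-
  29 | --101,-1--1,-11--,11-0-
  30 | -11--,1-110
  31 | -1--1,-11--
Essential prime implicants: --011, --101, -11--, 0-10-, 1-110, 11-0-

6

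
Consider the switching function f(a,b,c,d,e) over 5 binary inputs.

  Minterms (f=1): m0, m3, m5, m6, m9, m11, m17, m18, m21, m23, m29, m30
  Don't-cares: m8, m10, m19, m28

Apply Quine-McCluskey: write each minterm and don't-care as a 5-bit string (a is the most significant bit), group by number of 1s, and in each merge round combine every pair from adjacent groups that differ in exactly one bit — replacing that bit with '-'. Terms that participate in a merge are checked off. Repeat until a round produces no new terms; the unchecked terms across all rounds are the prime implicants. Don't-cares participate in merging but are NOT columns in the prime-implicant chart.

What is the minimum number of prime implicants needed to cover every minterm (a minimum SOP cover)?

size-2^0 implicants → 00000(✓)  00011(✓)  00101(✓)  00110  01000(✓)  01001(✓)  01010(✓)  01011(✓)  10001(✓)  10010(✓)  10011(✓)  10101(✓)  10111(✓)  11100(✓)  11101(✓)  11110(✓)
size-2^1 implicants → -0011  -0101  0-000  0-011  010-0(✓)  010-1(✓)  0100-(✓)  0101-(✓)  1-101  10-01(✓)  10-11(✓)  100-1(✓)  1001-  101-1(✓)  111-0  1110-
size-2^2 implicants → 010--  10--1
Unchecked terms (primes): -0011, -0101, 0-000, 0-011, 00110, 010--, 1-101, 10--1, 1001-, 111-0, 1110-
Minterm coverage:
  m0 ⊆ 0-000 [E]
  m3 ⊆ -0011,0-011
  m5 ⊆ -0101 [E]
  m6 ⊆ 00110 [E]
  m9 ⊆ 010-- [E]
  m11 ⊆ 0-011,010--
  m17 ⊆ 10--1 [E]
  m18 ⊆ 1001- [E]
  m21 ⊆ -0101,1-101,10--1
  m23 ⊆ 10--1 [E]
  m29 ⊆ 1-101,1110-
  m30 ⊆ 111-0 [E]
E = {-0101, 0-000, 00110, 010--, 10--1, 1001-, 111-0}
Petrick residual → -0011, 1-101
Cover = b'c'de + b'cd'e + a'c'd'e' + a'b'cde' + a'bc' + acd'e + ab'e + ab'c'd + abce'  |cover|=9

9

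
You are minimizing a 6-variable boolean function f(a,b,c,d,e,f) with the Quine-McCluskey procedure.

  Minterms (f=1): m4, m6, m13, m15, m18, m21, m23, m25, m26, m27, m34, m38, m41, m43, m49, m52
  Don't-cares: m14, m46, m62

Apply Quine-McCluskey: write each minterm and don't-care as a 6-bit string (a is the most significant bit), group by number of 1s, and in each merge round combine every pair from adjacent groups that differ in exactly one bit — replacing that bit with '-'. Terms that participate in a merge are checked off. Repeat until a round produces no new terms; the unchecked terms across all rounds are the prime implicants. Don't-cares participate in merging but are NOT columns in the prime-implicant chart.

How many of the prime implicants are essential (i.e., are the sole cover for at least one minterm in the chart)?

9

[col 0] 000100*, 000110*, 001101*, 001110*, 001111*, 010010*, 010101*, 010111*, 011001*, 011010*, 011011*, 100010*, 100110*, 101001*, 101011*, 101110*, 110001, 110100, 111110*
[col 1] -00110*, -01110*, 00-110*, 0001-0, 0011-1, 00111-, 01-010, 0101-1, 0110-1, 01101-, 1-1110, 10-110*, 100-10, 1010-1
[col 2] -0-110
Prime implicants: -0-110, 0001-0, 0011-1, 00111-, 01-010, 0101-1, 0110-1, 01101-, 1-1110, 100-10, 1010-1, 110001, 110100
PI chart (minterm → PIs covering it):
  4 | 0001-0  (sole → essential)
  6 | -0-110,0001-0
  13 | 0011-1  (sole → essential)
  15 | 0011-1,00111-
  18 | 01-010  (sole → essential)
  21 | 0101-1  (sole → essential)
  23 | 0101-1  (sole → essential)
  25 | 0110-1  (sole → essential)
  26 | 01-010,01101-
  27 | 0110-1,01101-
  34 | 100-10  (sole → essential)
  38 | -0-110,100-10
  41 | 1010-1  (sole → essential)
  43 | 1010-1  (sole → essential)
  49 | 110001  (sole → essential)
  52 | 110100  (sole → essential)
Essential prime implicants: 0001-0, 0011-1, 01-010, 0101-1, 0110-1, 100-10, 1010-1, 110001, 110100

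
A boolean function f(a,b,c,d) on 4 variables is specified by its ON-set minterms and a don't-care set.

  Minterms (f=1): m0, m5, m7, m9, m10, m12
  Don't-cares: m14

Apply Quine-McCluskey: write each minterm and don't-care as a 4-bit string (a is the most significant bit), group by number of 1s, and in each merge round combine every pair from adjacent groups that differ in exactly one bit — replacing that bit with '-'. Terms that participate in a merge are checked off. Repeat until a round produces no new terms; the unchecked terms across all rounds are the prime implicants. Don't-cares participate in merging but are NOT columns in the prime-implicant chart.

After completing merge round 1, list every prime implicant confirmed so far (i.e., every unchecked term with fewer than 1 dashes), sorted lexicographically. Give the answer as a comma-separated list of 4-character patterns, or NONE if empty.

0000, 1001

Round 0: 0000 0101✓ 0111✓ 1001 1010✓ 1100✓ 1110✓
Round 1: 01-1 1-10 11-0
PIs = {0000, 01-1, 1-10, 1001, 11-0}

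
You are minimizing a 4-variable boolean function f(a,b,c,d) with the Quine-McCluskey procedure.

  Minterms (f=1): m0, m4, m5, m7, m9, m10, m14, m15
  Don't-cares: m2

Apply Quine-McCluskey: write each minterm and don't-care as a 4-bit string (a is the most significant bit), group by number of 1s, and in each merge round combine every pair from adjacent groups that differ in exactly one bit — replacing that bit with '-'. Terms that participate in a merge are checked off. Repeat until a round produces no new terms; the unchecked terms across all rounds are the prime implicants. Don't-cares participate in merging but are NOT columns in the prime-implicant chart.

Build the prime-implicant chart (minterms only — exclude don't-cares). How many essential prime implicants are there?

[col 0] 0000*, 0010*, 0100*, 0101*, 0111*, 1001, 1010*, 1110*, 1111*
[col 1] -010, -111, 0-00, 00-0, 01-1, 010-, 1-10, 111-
Prime implicants: -010, -111, 0-00, 00-0, 01-1, 010-, 1-10, 1001, 111-
PI chart (minterm → PIs covering it):
  0 | 0-00,00-0
  4 | 0-00,010-
  5 | 01-1,010-
  7 | -111,01-1
  9 | 1001  (sole → essential)
  10 | -010,1-10
  14 | 1-10,111-
  15 | -111,111-
Essential prime implicants: 1001

1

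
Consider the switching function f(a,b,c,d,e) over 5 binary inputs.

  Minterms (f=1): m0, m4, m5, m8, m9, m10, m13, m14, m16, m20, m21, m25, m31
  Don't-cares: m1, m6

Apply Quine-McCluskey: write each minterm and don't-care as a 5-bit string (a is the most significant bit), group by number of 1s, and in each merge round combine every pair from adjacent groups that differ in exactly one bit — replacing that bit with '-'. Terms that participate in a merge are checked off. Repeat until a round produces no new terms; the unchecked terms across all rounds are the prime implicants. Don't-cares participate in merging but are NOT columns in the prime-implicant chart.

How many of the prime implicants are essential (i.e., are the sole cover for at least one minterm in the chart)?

5

[col 0] 00000*, 00001*, 00100*, 00101*, 00110*, 01000*, 01001*, 01010*, 01101*, 01110*, 10000*, 10100*, 10101*, 11001*, 11111
[col 1] -0000*, -0100*, -0101*, -1001, 0-000*, 0-001*, 0-101*, 0-110, 00-00*, 00-01*, 0000-*, 001-0, 0010-*, 01-01*, 01-10, 010-0, 0100-*, 10-00*, 1010-*
[col 2] -0-00, -010-, 0--01, 0-00-, 00-0-
Prime implicants: -0-00, -010-, -1001, 0--01, 0-00-, 0-110, 00-0-, 001-0, 01-10, 010-0, 11111
PI chart (minterm → PIs covering it):
  0 | -0-00,0-00-,00-0-
  4 | -0-00,-010-,00-0-,001-0
  5 | -010-,0--01,00-0-
  8 | 0-00-,010-0
  9 | -1001,0--01,0-00-
  10 | 01-10,010-0
  13 | 0--01  (sole → essential)
  14 | 0-110,01-10
  16 | -0-00  (sole → essential)
  20 | -0-00,-010-
  21 | -010-  (sole → essential)
  25 | -1001  (sole → essential)
  31 | 11111  (sole → essential)
Essential prime implicants: -0-00, -010-, -1001, 0--01, 11111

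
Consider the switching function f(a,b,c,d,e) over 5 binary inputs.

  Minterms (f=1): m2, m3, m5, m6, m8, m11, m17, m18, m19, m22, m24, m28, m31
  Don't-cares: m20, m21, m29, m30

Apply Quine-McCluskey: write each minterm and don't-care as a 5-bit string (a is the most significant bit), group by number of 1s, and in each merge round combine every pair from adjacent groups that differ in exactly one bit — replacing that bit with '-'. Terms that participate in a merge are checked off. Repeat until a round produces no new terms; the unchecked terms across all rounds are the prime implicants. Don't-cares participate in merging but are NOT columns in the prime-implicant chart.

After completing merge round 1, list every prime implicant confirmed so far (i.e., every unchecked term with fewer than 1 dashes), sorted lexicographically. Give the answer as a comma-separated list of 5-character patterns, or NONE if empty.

NONE

[col 0] 00010*, 00011*, 00101*, 00110*, 01000*, 01011*, 10001*, 10010*, 10011*, 10100*, 10101*, 10110*, 11000*, 11100*, 11101*, 11110*, 11111*
[col 1] -0010*, -0011*, -0101, -0110*, -1000, 0-011, 00-10*, 0001-*, 1-100*, 1-101*, 1-110*, 10-01, 10-10*, 100-1, 1001-*, 101-0*, 1010-*, 11-00, 111-0*, 111-1*, 1110-*, 1111-*
[col 2] -0-10, -001-, 1-1-0, 1-10-, 111--
Prime implicants: -0-10, -001-, -0101, -1000, 0-011, 1-1-0, 1-10-, 10-01, 100-1, 11-00, 111--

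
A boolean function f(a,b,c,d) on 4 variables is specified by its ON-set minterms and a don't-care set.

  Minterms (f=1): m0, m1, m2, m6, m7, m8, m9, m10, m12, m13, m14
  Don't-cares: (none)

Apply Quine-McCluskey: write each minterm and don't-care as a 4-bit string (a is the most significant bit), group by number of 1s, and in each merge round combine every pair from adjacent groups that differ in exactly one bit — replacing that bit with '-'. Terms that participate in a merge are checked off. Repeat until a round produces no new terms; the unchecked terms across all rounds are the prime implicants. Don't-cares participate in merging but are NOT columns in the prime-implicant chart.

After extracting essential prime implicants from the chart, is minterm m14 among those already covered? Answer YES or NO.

size-2^0 implicants → 0000(✓)  0001(✓)  0010(✓)  0110(✓)  0111(✓)  1000(✓)  1001(✓)  1010(✓)  1100(✓)  1101(✓)  1110(✓)
size-2^1 implicants → -000(✓)  -001(✓)  -010(✓)  -110(✓)  0-10(✓)  00-0(✓)  000-(✓)  011-  1-00(✓)  1-01(✓)  1-10(✓)  10-0(✓)  100-(✓)  11-0(✓)  110-(✓)
size-2^2 implicants → --10  -0-0  -00-  1--0  1-0-
Unchecked terms (primes): --10, -0-0, -00-, 011-, 1--0, 1-0-
Minterm coverage:
  m0 ⊆ -0-0,-00-
  m1 ⊆ -00- [E]
  m2 ⊆ --10,-0-0
  m6 ⊆ --10,011-
  m7 ⊆ 011- [E]
  m8 ⊆ -0-0,-00-,1--0,1-0-
  m9 ⊆ -00-,1-0-
  m10 ⊆ --10,-0-0,1--0
  m12 ⊆ 1--0,1-0-
  m13 ⊆ 1-0- [E]
  m14 ⊆ --10,1--0
E = {-00-, 011-, 1-0-}

NO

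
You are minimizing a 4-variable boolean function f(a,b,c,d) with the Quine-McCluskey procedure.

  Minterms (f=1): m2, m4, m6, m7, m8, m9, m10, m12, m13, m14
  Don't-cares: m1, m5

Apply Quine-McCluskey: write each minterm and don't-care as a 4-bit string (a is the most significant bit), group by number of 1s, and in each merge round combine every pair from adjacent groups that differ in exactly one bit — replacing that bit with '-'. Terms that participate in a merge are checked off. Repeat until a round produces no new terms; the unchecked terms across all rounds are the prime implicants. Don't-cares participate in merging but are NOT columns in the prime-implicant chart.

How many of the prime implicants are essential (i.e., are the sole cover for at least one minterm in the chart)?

Round 0: 0001✓ 0010✓ 0100✓ 0101✓ 0110✓ 0111✓ 1000✓ 1001✓ 1010✓ 1100✓ 1101✓ 1110✓
Round 1: -001✓ -010✓ -100✓ -101✓ -110✓ 0-01✓ 0-10✓ 01-0✓ 01-1✓ 010-✓ 011-✓ 1-00✓ 1-01✓ 1-10✓ 10-0✓ 100-✓ 11-0✓ 110-✓
Round 2: --01 --10 -1-0 -10- 01-- 1--0 1-0-
PIs = {--01, --10, -1-0, -10-, 01--, 1--0, 1-0-}
Coverage chart:
  m2: --10 ←essential
  m4: -1-0,-10-,01--
  m6: --10,-1-0,01--
  m7: 01-- ←essential
  m8: 1--0,1-0-
  m9: --01,1-0-
  m10: --10,1--0
  m12: -1-0,-10-,1--0,1-0-
  m13: --01,-10-,1-0-
  m14: --10,-1-0,1--0
Essential: --10, 01--

2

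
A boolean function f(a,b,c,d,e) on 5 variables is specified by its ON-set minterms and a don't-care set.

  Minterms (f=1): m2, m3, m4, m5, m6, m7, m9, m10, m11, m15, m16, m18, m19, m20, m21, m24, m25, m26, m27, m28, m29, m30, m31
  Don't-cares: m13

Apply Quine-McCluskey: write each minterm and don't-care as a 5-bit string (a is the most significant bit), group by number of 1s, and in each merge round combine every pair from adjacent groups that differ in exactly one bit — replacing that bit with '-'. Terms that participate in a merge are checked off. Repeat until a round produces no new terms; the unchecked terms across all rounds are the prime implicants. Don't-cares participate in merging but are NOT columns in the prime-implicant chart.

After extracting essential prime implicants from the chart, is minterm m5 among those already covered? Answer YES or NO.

NO

[col 0] 00010*, 00011*, 00100*, 00101*, 00110*, 00111*, 01001*, 01010*, 01011*, 01101*, 01111*, 10000*, 10010*, 10011*, 10100*, 10101*, 11000*, 11001*, 11010*, 11011*, 11100*, 11101*, 11110*, 11111*
[col 1] -0010*, -0011*, -0100*, -0101*, -1001*, -1010*, -1011*, -1101*, -1111*, 0-010*, 0-011*, 0-101*, 0-111*, 00-10*, 00-11*, 0001-*, 001-0*, 001-1*, 0010-*, 0011-*, 01-01*, 01-11*, 010-1*, 0101-*, 011-1*, 1-000*, 1-010*, 1-011*, 1-100*, 1-101*, 10-00*, 100-0*, 1001-*, 1010-*, 11-00*, 11-01*, 11-10*, 11-11*, 110-0*, 110-1*, 1100-*, 1101-*, 111-0*, 111-1*, 1110-*, 1111-*
[col 2] --010*, --011*, --101, -001-*, -010-, -1-01*, -1-11*, -10-1*, -101-*, -11-1*, 0--11, 0-01-*, 0-1-1, 00-1-, 001--, 01--1*, 1--00, 1-0-0, 1-01-*, 1-10-, 11--0*, 11--1*, 11-0-*, 11-1-*, 110--*, 111--*
[col 3] --01-, -1--1, 11---
Prime implicants: --01-, --101, -010-, -1--1, 0--11, 0-1-1, 00-1-, 001--, 1--00, 1-0-0, 1-10-, 11---
PI chart (minterm → PIs covering it):
  2 | --01-,00-1-
  3 | --01-,0--11,00-1-
  4 | -010-,001--
  5 | --101,-010-,0-1-1,001--
  6 | 00-1-,001--
  7 | 0--11,0-1-1,00-1-,001--
  9 | -1--1  (sole → essential)
  10 | --01-  (sole → essential)
  11 | --01-,-1--1,0--11
  15 | -1--1,0--11,0-1-1
  16 | 1--00,1-0-0
  18 | --01-,1-0-0
  19 | --01-  (sole → essential)
  20 | -010-,1--00,1-10-
  21 | --101,-010-,1-10-
  24 | 1--00,1-0-0,11---
  25 | -1--1,11---
  26 | --01-,1-0-0,11---
  27 | --01-,-1--1,11---
  28 | 1--00,1-10-,11---
  29 | --101,-1--1,1-10-,11---
  30 | 11---  (sole → essential)
  31 | -1--1,11---
Essential prime implicants: --01-, -1--1, 11---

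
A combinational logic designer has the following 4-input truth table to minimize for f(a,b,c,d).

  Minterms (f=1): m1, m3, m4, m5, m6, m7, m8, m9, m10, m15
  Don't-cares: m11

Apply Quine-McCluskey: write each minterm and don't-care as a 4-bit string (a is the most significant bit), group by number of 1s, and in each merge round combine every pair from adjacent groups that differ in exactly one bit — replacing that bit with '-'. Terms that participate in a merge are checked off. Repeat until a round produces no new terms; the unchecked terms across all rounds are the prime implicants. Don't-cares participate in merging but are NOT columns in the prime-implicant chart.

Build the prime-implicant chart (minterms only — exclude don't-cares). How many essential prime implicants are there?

size-2^0 implicants → 0001(✓)  0011(✓)  0100(✓)  0101(✓)  0110(✓)  0111(✓)  1000(✓)  1001(✓)  1010(✓)  1011(✓)  1111(✓)
size-2^1 implicants → -001(✓)  -011(✓)  -111(✓)  0-01(✓)  0-11(✓)  00-1(✓)  01-0(✓)  01-1(✓)  010-(✓)  011-(✓)  1-11(✓)  10-0(✓)  10-1(✓)  100-(✓)  101-(✓)
size-2^2 implicants → --11  -0-1  0--1  01--  10--
Unchecked terms (primes): --11, -0-1, 0--1, 01--, 10--
Minterm coverage:
  m1 ⊆ -0-1,0--1
  m3 ⊆ --11,-0-1,0--1
  m4 ⊆ 01-- [E]
  m5 ⊆ 0--1,01--
  m6 ⊆ 01-- [E]
  m7 ⊆ --11,0--1,01--
  m8 ⊆ 10-- [E]
  m9 ⊆ -0-1,10--
  m10 ⊆ 10-- [E]
  m15 ⊆ --11 [E]
E = {--11, 01--, 10--}

3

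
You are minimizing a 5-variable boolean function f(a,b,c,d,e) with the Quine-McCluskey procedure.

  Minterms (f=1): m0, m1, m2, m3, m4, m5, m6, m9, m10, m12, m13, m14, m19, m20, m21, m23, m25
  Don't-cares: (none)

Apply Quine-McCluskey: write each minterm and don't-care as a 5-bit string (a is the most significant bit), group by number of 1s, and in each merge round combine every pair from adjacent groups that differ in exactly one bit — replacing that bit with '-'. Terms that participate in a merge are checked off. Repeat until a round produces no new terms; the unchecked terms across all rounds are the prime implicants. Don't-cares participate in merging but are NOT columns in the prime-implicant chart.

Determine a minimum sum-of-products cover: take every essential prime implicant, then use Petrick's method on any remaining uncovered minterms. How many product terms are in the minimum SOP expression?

6

Round 0: 00000✓ 00001✓ 00010✓ 00011✓ 00100✓ 00101✓ 00110✓ 01001✓ 01010✓ 01100✓ 01101✓ 01110✓ 10011✓ 10100✓ 10101✓ 10111✓ 11001✓
Round 1: -0011 -0100✓ -0101✓ -1001 0-001✓ 0-010✓ 0-100✓ 0-101✓ 0-110✓ 00-00✓ 00-01✓ 00-10✓ 000-0✓ 000-1✓ 0000-✓ 0001-✓ 001-0✓ 0010-✓ 01-01✓ 01-10✓ 011-0✓ 0110-✓ 10-11 101-1 1010-✓
Round 2: -010- 0--01 0--10 0-1-0 0-10- 00--0 00-0- 000--
PIs = {-0011, -010-, -1001, 0--01, 0--10, 0-1-0, 0-10-, 00--0, 00-0-, 000--, 10-11, 101-1}
Coverage chart:
  m0: 00--0,00-0-,000--
  m1: 0--01,00-0-,000--
  m2: 0--10,00--0,000--
  m3: -0011,000--
  m4: -010-,0-1-0,0-10-,00--0,00-0-
  m5: -010-,0--01,0-10-,00-0-
  m6: 0--10,0-1-0,00--0
  m9: -1001,0--01
  m10: 0--10 ←essential
  m12: 0-1-0,0-10-
  m13: 0--01,0-10-
  m14: 0--10,0-1-0
  m19: -0011,10-11
  m20: -010- ←essential
  m21: -010-,101-1
  m23: 10-11,101-1
  m25: -1001 ←essential
Essential: -010-, -1001, 0--10
Petrick residual → 0-10-, 000--, 10-11
Min cover (6 terms): b'cd' + bc'd'e + a'de' + a'cd' + a'b'c' + ab'de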